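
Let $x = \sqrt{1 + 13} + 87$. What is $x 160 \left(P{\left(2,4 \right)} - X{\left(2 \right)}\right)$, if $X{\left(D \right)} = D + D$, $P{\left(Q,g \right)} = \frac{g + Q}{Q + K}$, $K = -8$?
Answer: $-69600 - 800 \sqrt{14} \approx -72593.0$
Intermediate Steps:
$P{\left(Q,g \right)} = \frac{Q + g}{-8 + Q}$ ($P{\left(Q,g \right)} = \frac{g + Q}{Q - 8} = \frac{Q + g}{-8 + Q}$)
$X{\left(D \right)} = 2 D$
$x = 87 + \sqrt{14}$ ($x = \sqrt{14} + 87 = 87 + \sqrt{14} \approx 90.742$)
$x 160 \left(P{\left(2,4 \right)} - X{\left(2 \right)}\right) = \left(87 + \sqrt{14}\right) 160 \left(\frac{2 + 4}{-8 + 2} - 2 \cdot 2\right) = \left(13920 + 160 \sqrt{14}\right) \left(\frac{1}{-6} \cdot 6 - 4\right) = \left(13920 + 160 \sqrt{14}\right) \left(\left(- \frac{1}{6}\right) 6 - 4\right) = \left(13920 + 160 \sqrt{14}\right) \left(-1 - 4\right) = \left(13920 + 160 \sqrt{14}\right) \left(-5\right) = -69600 - 800 \sqrt{14}$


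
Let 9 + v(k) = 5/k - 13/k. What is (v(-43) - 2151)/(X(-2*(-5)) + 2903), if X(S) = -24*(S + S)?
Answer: -92872/104189 ≈ -0.89138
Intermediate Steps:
X(S) = -48*S
v(k) = -9 - 8/k (v(k) = -9 + (5/k - 13/k) = -9 - 8/k)
(v(-43) - 2151)/(X(-2*(-5)) + 2903) = ((-9 - 8/(-43)) - 2151)/(-(-96)*(-5) + 2903) = ((-9 - 8*(-1/43)) - 2151)/(-48*10 + 2903) = ((-9 + 8/43) - 2151)/(-480 + 2903) = (-379/43 - 2151)/2423 = -92872/43*1/2423 = -92872/104189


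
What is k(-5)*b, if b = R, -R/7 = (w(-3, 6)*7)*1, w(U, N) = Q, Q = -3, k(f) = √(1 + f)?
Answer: 294*I ≈ 294.0*I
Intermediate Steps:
w(U, N) = -3
R = 147 (R = -7*(-3*7) = -(-147) = -7*(-21) = 147)
b = 147
k(-5)*b = √(1 - 5)*147 = √(-4)*147 = (2*I)*147 = 294*I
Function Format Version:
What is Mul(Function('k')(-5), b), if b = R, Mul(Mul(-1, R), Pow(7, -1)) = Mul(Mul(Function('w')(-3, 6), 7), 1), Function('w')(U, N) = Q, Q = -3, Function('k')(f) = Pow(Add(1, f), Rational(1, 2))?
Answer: Mul(294, I) ≈ Mul(294.00, I)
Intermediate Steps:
Function('w')(U, N) = -3
R = 147 (R = Mul(-7, Mul(Mul(-3, 7), 1)) = Mul(-7, Mul(-21, 1)) = Mul(-7, -21) = 147)
b = 147
Mul(Function('k')(-5), b) = Mul(Pow(Add(1, -5), Rational(1, 2)), 147) = Mul(Pow(-4, Rational(1, 2)), 147) = Mul(Mul(2, I), 147) = Mul(294, I)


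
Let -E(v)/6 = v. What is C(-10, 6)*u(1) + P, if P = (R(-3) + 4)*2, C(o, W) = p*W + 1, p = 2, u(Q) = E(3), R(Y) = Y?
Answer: -232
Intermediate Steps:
E(v) = -6*v
u(Q) = -18 (u(Q) = -6*3 = -18)
C(o, W) = 1 + 2*W (C(o, W) = 2*W + 1 = 1 + 2*W)
P = 2 (P = (-3 + 4)*2 = 1*2 = 2)
C(-10, 6)*u(1) + P = (1 + 2*6)*(-18) + 2 = (1 + 12)*(-18) + 2 = 13*(-18) + 2 = -234 + 2 = -232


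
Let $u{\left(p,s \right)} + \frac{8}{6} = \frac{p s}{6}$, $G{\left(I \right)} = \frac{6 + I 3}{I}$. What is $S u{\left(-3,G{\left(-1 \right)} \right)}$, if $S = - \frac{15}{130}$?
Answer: $- \frac{1}{52} \approx -0.019231$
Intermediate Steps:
$G{\left(I \right)} = \frac{6 + 3 I}{I}$
$S = - \frac{3}{26}$ ($S = \left(-15\right) \frac{1}{130} = - \frac{3}{26} \approx -0.11538$)
$u{\left(p,s \right)} = - \frac{4}{3} + \frac{p s}{6}$
$S u{\left(-3,G{\left(-1 \right)} \right)} = - \frac{3 \left(- \frac{4}{3} + \frac{1}{6} \left(-3\right) \left(3 + \frac{6}{-1}\right)\right)}{26} = - \frac{3 \left(- \frac{4}{3} + \frac{1}{6} \left(-3\right) \left(3 + 6 \left(-1\right)\right)\right)}{26} = - \frac{3 \left(- \frac{4}{3} + \frac{1}{6} \left(-3\right) \left(3 - 6\right)\right)}{26} = - \frac{3 \left(- \frac{4}{3} + \frac{1}{6} \left(-3\right) \left(-3\right)\right)}{26} = - \frac{3 \left(- \frac{4}{3} + \frac{3}{2}\right)}{26} = \left(- \frac{3}{26}\right) \frac{1}{6} = - \frac{1}{52}$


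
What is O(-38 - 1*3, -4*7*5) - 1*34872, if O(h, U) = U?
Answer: -35012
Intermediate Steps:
O(-38 - 1*3, -4*7*5) - 1*34872 = -4*7*5 - 1*34872 = -28*5 - 34872 = -140 - 34872 = -35012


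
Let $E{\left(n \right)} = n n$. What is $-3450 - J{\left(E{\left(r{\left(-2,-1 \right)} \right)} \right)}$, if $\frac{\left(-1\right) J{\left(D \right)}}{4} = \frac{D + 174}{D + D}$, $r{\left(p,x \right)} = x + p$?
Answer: $- \frac{10228}{3} \approx -3409.3$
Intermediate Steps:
$r{\left(p,x \right)} = p + x$
$E{\left(n \right)} = n^{2}$
$J{\left(D \right)} = - \frac{2 \left(174 + D\right)}{D}$ ($J{\left(D \right)} = - 4 \frac{D + 174}{D + D} = - 4 \frac{174 + D}{2 D} = - \frac{2 \left(174 + D\right)}{D}$)
$-3450 - J{\left(E{\left(r{\left(-2,-1 \right)} \right)} \right)} = -3450 - \left(-2 - \frac{348}{\left(-2 - 1\right)^{2}}\right) = -3450 - \left(-2 - \frac{348}{\left(-3\right)^{2}}\right) = -3450 - \left(-2 - \frac{348}{9}\right) = -3450 - \left(-2 - \frac{116}{3}\right) = -3450 - - \frac{122}{3} = -3450 + \frac{122}{3} = - \frac{10228}{3}$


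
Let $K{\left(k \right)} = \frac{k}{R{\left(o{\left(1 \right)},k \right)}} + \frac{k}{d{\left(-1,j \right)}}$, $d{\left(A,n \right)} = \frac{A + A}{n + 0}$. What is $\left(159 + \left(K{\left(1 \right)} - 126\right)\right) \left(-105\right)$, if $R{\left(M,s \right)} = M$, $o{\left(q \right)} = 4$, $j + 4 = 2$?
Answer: $- \frac{14385}{4} \approx -3596.3$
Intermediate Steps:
$j = -2$ ($j = -4 + 2 = -2$)
$d{\left(A,n \right)} = \frac{2 A}{n}$
$K{\left(k \right)} = \frac{5 k}{4}$ ($K{\left(k \right)} = \frac{k}{4} + \frac{k}{2 \left(-1\right) \frac{1}{-2}} = k \frac{1}{4} + \frac{k}{2 \left(-1\right) \left(- \frac{1}{2}\right)} = \frac{k}{4} + \frac{k}{1} = \frac{k}{4} + k 1 = \frac{k}{4} + k = \frac{5 k}{4}$)
$\left(159 + \left(K{\left(1 \right)} - 126\right)\right) \left(-105\right) = \left(159 + \left(\frac{5}{4} \cdot 1 - 126\right)\right) \left(-105\right) = \left(159 + \left(\frac{5}{4} - 126\right)\right) \left(-105\right) = \left(159 - \frac{499}{4}\right) \left(-105\right) = \frac{137}{4} \left(-105\right) = - \frac{14385}{4}$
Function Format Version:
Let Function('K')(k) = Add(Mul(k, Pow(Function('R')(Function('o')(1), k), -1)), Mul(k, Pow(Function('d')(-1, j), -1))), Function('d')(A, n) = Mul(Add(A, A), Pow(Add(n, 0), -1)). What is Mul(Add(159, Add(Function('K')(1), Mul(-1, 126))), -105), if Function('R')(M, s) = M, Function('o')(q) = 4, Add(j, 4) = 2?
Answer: Rational(-14385, 4) ≈ -3596.3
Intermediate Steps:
j = -2 (j = Add(-4, 2) = -2)
Function('d')(A, n) = Mul(2, A, Pow(n, -1)) (Function('d')(A, n) = Mul(Mul(2, A), Pow(n, -1)) = Mul(2, A, Pow(n, -1)))
Function('K')(k) = Mul(Rational(5, 4), k) (Function('K')(k) = Add(Mul(k, Pow(4, -1)), Mul(k, Pow(Mul(2, -1, Pow(-2, -1)), -1))) = Add(Mul(k, Rational(1, 4)), Mul(k, Pow(Mul(2, -1, Rational(-1, 2)), -1))) = Add(Mul(Rational(1, 4), k), Mul(k, Pow(1, -1))) = Add(Mul(Rational(1, 4), k), Mul(k, 1)) = Add(Mul(Rational(1, 4), k), k) = Mul(Rational(5, 4), k))
Mul(Add(159, Add(Function('K')(1), Mul(-1, 126))), -105) = Mul(Add(159, Add(Mul(Rational(5, 4), 1), Mul(-1, 126))), -105) = Mul(Add(159, Add(Rational(5, 4), -126)), -105) = Mul(Add(159, Rational(-499, 4)), -105) = Mul(Rational(137, 4), -105) = Rational(-14385, 4)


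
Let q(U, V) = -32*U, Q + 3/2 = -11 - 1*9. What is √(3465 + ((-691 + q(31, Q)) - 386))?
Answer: 2*√349 ≈ 37.363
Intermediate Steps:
Q = -43/2 (Q = -3/2 + (-11 - 1*9) = -3/2 + (-11 - 9) = -3/2 - 20 = -43/2 ≈ -21.500)
√(3465 + ((-691 + q(31, Q)) - 386)) = √(3465 + ((-691 - 32*31) - 386)) = √(3465 + ((-691 - 992) - 386)) = √(3465 + (-1683 - 386)) = √(3465 - 2069) = √1396 = 2*√349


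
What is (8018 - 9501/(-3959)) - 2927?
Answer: 20164770/3959 ≈ 5093.4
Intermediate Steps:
(8018 - 9501/(-3959)) - 2927 = (8018 - 9501*(-1/3959)) - 2927 = (8018 + 9501/3959) - 2927 = 31752763/3959 - 2927 = 20164770/3959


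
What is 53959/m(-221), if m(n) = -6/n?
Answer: 11924939/6 ≈ 1.9875e+6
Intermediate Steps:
53959/m(-221) = 53959/((-6/(-221))) = 53959/((-6*(-1/221))) = 53959/(6/221) = 53959*(221/6) = 11924939/6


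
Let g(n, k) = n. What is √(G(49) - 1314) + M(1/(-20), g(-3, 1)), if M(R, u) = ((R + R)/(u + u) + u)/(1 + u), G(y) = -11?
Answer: 179/120 + 5*I*√53 ≈ 1.4917 + 36.401*I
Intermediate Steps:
M(R, u) = (u + R/u)/(1 + u) (M(R, u) = ((2*R)/((2*u)) + u)/(1 + u) = ((2*R)*(1/(2*u)) + u)/(1 + u) = (R/u + u)/(1 + u) = (u + R/u)/(1 + u))
√(G(49) - 1314) + M(1/(-20), g(-3, 1)) = √(-11 - 1314) + (1/(-20) + (-3)²)/((-3)*(1 - 3)) = √(-1325) - ⅓*(-1/20 + 9)/(-2) = 5*I*√53 - ⅓*(-½)*179/20 = 5*I*√53 + 179/120 = 179/120 + 5*I*√53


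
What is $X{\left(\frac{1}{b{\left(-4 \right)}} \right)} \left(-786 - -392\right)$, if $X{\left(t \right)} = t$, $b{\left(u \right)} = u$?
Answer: $\frac{197}{2} \approx 98.5$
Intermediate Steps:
$X{\left(\frac{1}{b{\left(-4 \right)}} \right)} \left(-786 - -392\right) = \frac{-786 - -392}{-4} = - \frac{-786 + \left(-329 + 721\right)}{4} = - \frac{-786 + 392}{4} = \left(- \frac{1}{4}\right) \left(-394\right) = \frac{197}{2}$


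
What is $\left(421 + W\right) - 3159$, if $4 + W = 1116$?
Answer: $-1626$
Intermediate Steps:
$W = 1112$ ($W = -4 + 1116 = 1112$)
$\left(421 + W\right) - 3159 = \left(421 + 1112\right) - 3159 = 1533 - 3159 = -1626$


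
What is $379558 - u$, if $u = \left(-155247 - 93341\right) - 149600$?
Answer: $777746$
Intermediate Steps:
$u = -398188$ ($u = -248588 - 149600 = -398188$)
$379558 - u = 379558 - -398188 = 379558 + 398188 = 777746$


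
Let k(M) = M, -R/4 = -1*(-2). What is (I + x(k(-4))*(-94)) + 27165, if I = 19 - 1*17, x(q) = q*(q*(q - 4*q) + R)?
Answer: 6111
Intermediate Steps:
R = -8 (R = -(-4)*(-2) = -4*2 = -8)
x(q) = q*(-8 - 3*q²) (x(q) = q*(q*(q - 4*q) - 8) = q*(q*(-3*q) - 8) = q*(-3*q² - 8) = q*(-8 - 3*q²))
I = 2 (I = 19 - 17 = 2)
(I + x(k(-4))*(-94)) + 27165 = (2 - 1*(-4)*(8 + 3*(-4)²)*(-94)) + 27165 = (2 - 1*(-4)*(8 + 3*16)*(-94)) + 27165 = (2 - 1*(-4)*(8 + 48)*(-94)) + 27165 = (2 - 1*(-4)*56*(-94)) + 27165 = (2 + 224*(-94)) + 27165 = (2 - 21056) + 27165 = -21054 + 27165 = 6111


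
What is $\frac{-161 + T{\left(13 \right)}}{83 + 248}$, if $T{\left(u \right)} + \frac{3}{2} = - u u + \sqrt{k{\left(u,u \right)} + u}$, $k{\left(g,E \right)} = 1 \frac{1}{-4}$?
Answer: $- \frac{663}{662} + \frac{\sqrt{51}}{662} \approx -0.99072$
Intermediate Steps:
$k{\left(g,E \right)} = - \frac{1}{4}$ ($k{\left(g,E \right)} = 1 \left(- \frac{1}{4}\right) = - \frac{1}{4}$)
$T{\left(u \right)} = - \frac{3}{2} + \sqrt{- \frac{1}{4} + u} - u^{2}$ ($T{\left(u \right)} = - \frac{3}{2} + \left(- u u + \sqrt{- \frac{1}{4} + u}\right) = - \frac{3}{2} - \left(u^{2} - \sqrt{- \frac{1}{4} + u}\right) = - \frac{3}{2} + \sqrt{- \frac{1}{4} + u} - u^{2}$)
$\frac{-161 + T{\left(13 \right)}}{83 + 248} = \frac{-161 - \left(\frac{341}{2} - \frac{\sqrt{-1 + 4 \cdot 13}}{2}\right)}{83 + 248} = \frac{-161 - \left(\frac{341}{2} - \frac{\sqrt{-1 + 52}}{2}\right)}{331} = \left(-161 - \left(\frac{341}{2} - \frac{\sqrt{51}}{2}\right)\right) \frac{1}{331} = \left(- \frac{663}{2} + \frac{\sqrt{51}}{2}\right) \frac{1}{331} = - \frac{663}{662} + \frac{\sqrt{51}}{662}$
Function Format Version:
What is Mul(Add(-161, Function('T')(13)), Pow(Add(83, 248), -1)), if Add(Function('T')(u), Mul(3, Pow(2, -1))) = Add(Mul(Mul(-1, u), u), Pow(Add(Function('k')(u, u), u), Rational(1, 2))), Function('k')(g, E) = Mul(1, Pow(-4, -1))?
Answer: Add(Rational(-663, 662), Mul(Rational(1, 662), Pow(51, Rational(1, 2)))) ≈ -0.99072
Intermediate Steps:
Function('k')(g, E) = Rational(-1, 4) (Function('k')(g, E) = Mul(1, Rational(-1, 4)) = Rational(-1, 4))
Function('T')(u) = Add(Rational(-3, 2), Pow(Add(Rational(-1, 4), u), Rational(1, 2)), Mul(-1, Pow(u, 2))) (Function('T')(u) = Add(Rational(-3, 2), Add(Mul(Mul(-1, u), u), Pow(Add(Rational(-1, 4), u), Rational(1, 2)))) = Add(Rational(-3, 2), Add(Mul(-1, Pow(u, 2)), Pow(Add(Rational(-1, 4), u), Rational(1, 2)))) = Add(Rational(-3, 2), Add(Pow(Add(Rational(-1, 4), u), Rational(1, 2)), Mul(-1, Pow(u, 2)))) = Add(Rational(-3, 2), Pow(Add(Rational(-1, 4), u), Rational(1, 2)), Mul(-1, Pow(u, 2))))
Mul(Add(-161, Function('T')(13)), Pow(Add(83, 248), -1)) = Mul(Add(-161, Add(Rational(-3, 2), Mul(Rational(1, 2), Pow(Add(-1, Mul(4, 13)), Rational(1, 2))), Mul(-1, Pow(13, 2)))), Pow(Add(83, 248), -1)) = Mul(Add(-161, Add(Rational(-3, 2), Mul(Rational(1, 2), Pow(Add(-1, 52), Rational(1, 2))), Mul(-1, 169))), Pow(331, -1)) = Mul(Add(-161, Add(Rational(-3, 2), Mul(Rational(1, 2), Pow(51, Rational(1, 2))), -169)), Rational(1, 331)) = Mul(Add(-161, Add(Rational(-341, 2), Mul(Rational(1, 2), Pow(51, Rational(1, 2))))), Rational(1, 331)) = Mul(Add(Rational(-663, 2), Mul(Rational(1, 2), Pow(51, Rational(1, 2)))), Rational(1, 331)) = Add(Rational(-663, 662), Mul(Rational(1, 662), Pow(51, Rational(1, 2))))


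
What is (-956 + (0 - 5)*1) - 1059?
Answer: -2020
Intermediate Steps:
(-956 + (0 - 5)*1) - 1059 = (-956 - 5*1) - 1059 = (-956 - 5) - 1059 = -961 - 1059 = -2020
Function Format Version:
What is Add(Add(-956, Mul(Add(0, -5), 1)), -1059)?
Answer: -2020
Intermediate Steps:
Add(Add(-956, Mul(Add(0, -5), 1)), -1059) = Add(Add(-956, Mul(-5, 1)), -1059) = Add(Add(-956, -5), -1059) = Add(-961, -1059) = -2020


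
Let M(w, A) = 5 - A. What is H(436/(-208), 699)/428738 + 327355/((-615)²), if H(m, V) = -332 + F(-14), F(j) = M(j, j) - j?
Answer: 28047287743/32431886010 ≈ 0.86481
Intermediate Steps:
F(j) = 5 - 2*j (F(j) = (5 - j) - j = 5 - 2*j)
H(m, V) = -299 (H(m, V) = -332 + (5 - 2*(-14)) = -332 + (5 + 28) = -332 + 33 = -299)
H(436/(-208), 699)/428738 + 327355/((-615)²) = -299/428738 + 327355/((-615)²) = -299*1/428738 + 327355/378225 = -299/428738 + 327355*(1/378225) = -299/428738 + 65471/75645 = 28047287743/32431886010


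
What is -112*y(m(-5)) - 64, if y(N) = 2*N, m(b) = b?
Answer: 1056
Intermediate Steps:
-112*y(m(-5)) - 64 = -224*(-5) - 64 = -112*(-10) - 64 = 1120 - 64 = 1056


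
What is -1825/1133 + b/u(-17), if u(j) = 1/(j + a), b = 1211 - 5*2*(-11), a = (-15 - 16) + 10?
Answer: -56876159/1133 ≈ -50200.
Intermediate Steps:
a = -21 (a = -31 + 10 = -21)
b = 1321 (b = 1211 - 10*(-11) = 1211 - 1*(-110) = 1211 + 110 = 1321)
u(j) = 1/(-21 + j) (u(j) = 1/(j - 21) = 1/(-21 + j))
-1825/1133 + b/u(-17) = -1825/1133 + 1321/(1/(-21 - 17)) = -1825*1/1133 + 1321/(1/(-38)) = -1825/1133 + 1321/(-1/38) = -1825/1133 + 1321*(-38) = -1825/1133 - 50198 = -56876159/1133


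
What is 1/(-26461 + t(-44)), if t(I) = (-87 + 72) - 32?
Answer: -1/26508 ≈ -3.7724e-5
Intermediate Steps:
t(I) = -47 (t(I) = -15 - 32 = -47)
1/(-26461 + t(-44)) = 1/(-26461 - 47) = 1/(-26508) = -1/26508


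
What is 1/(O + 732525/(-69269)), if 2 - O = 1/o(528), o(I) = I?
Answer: -36574032/313694405 ≈ -0.11659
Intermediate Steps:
O = 1055/528 (O = 2 - 1/528 = 1055/528 ≈ 1.9981)
1/(O + 732525/(-69269)) = 1/(1055/528 + 732525/(-69269)) = 1/(1055/528 + 732525*(-1/69269)) = 1/(1055/528 - 732525/69269) = 1/(-313694405/36574032) = -36574032/313694405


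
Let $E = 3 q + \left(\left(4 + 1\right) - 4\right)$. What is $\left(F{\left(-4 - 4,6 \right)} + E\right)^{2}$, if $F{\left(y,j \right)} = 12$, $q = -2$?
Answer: $49$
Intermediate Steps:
$E = -5$ ($E = 3 \left(-2\right) + \left(\left(4 + 1\right) - 4\right) = -6 + \left(5 - 4\right) = -6 + 1 = -5$)
$\left(F{\left(-4 - 4,6 \right)} + E\right)^{2} = \left(12 - 5\right)^{2} = 7^{2} = 49$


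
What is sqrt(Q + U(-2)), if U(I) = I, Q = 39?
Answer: sqrt(37) ≈ 6.0828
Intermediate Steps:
sqrt(Q + U(-2)) = sqrt(39 - 2) = sqrt(37)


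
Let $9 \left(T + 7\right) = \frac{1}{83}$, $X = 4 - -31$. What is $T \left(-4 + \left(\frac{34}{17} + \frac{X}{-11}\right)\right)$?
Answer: $\frac{99332}{2739} \approx 36.266$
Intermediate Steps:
$X = 35$ ($X = 4 + 31 = 35$)
$T = - \frac{5228}{747}$ ($T = -7 + \frac{1}{9 \cdot 83} = -7 + \frac{1}{9} \cdot \frac{1}{83} = -7 + \frac{1}{747} = - \frac{5228}{747} \approx -6.9987$)
$T \left(-4 + \left(\frac{34}{17} + \frac{X}{-11}\right)\right) = - \frac{5228 \left(-4 + \left(\frac{34}{17} + \frac{35}{-11}\right)\right)}{747} = - \frac{5228 \left(-4 + \left(34 \cdot \frac{1}{17} + 35 \left(- \frac{1}{11}\right)\right)\right)}{747} = - \frac{5228 \left(-4 + \left(2 - \frac{35}{11}\right)\right)}{747} = - \frac{5228 \left(-4 - \frac{13}{11}\right)}{747} = \left(- \frac{5228}{747}\right) \left(- \frac{57}{11}\right) = \frac{99332}{2739}$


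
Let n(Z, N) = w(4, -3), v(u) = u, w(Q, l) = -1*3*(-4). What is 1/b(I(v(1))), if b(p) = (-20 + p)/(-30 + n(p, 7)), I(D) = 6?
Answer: 9/7 ≈ 1.2857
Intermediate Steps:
w(Q, l) = 12 (w(Q, l) = -3*(-4) = 12)
n(Z, N) = 12
b(p) = 10/9 - p/18 (b(p) = (-20 + p)/(-30 + 12) = (-20 + p)/(-18) = (-20 + p)*(-1/18) = 10/9 - p/18)
1/b(I(v(1))) = 1/(10/9 - 1/18*6) = 1/(10/9 - ⅓) = 1/(7/9) = 9/7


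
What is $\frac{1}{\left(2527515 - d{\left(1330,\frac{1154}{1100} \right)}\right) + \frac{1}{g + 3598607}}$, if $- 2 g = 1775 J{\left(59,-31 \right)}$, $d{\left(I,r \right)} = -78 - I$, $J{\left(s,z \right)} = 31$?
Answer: $\frac{7142189}{18062046032449} \approx 3.9543 \cdot 10^{-7}$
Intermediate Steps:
$g = - \frac{55025}{2}$ ($g = - \frac{1775 \cdot 31}{2} = \left(- \frac{1}{2}\right) 55025 = - \frac{55025}{2} \approx -27513.0$)
$\frac{1}{\left(2527515 - d{\left(1330,\frac{1154}{1100} \right)}\right) + \frac{1}{g + 3598607}} = \frac{1}{\left(2527515 - \left(-78 - 1330\right)\right) + \frac{1}{- \frac{55025}{2} + 3598607}} = \frac{1}{\left(2527515 - \left(-78 - 1330\right)\right) + \frac{1}{\frac{7142189}{2}}} = \frac{1}{\left(2527515 - -1408\right) + \frac{2}{7142189}} = \frac{1}{\left(2527515 + 1408\right) + \frac{2}{7142189}} = \frac{1}{2528923 + \frac{2}{7142189}} = \frac{1}{\frac{18062046032449}{7142189}} = \frac{7142189}{18062046032449}$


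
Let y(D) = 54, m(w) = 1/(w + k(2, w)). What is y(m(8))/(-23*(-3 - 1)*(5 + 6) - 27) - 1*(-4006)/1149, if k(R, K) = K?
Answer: 4007956/1131765 ≈ 3.5413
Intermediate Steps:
m(w) = 1/(2*w) (m(w) = 1/(w + w) = 1/(2*w))
y(m(8))/(-23*(-3 - 1)*(5 + 6) - 27) - 1*(-4006)/1149 = 54/(-23*(-3 - 1)*(5 + 6) - 27) - 1*(-4006)/1149 = 54/(-(-92)*11 - 27) + 4006*(1/1149) = 54/(-23*(-44) - 27) + 4006/1149 = 54/(1012 - 27) + 4006/1149 = 54/985 + 4006/1149 = 4007956/1131765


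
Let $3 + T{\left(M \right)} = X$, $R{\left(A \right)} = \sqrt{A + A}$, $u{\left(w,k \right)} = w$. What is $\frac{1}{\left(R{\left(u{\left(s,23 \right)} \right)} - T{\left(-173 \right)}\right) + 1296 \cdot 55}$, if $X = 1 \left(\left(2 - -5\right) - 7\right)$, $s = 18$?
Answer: $\frac{1}{71289} \approx 1.4027 \cdot 10^{-5}$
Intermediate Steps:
$R{\left(A \right)} = \sqrt{2} \sqrt{A}$ ($R{\left(A \right)} = \sqrt{2 A} = \sqrt{2} \sqrt{A}$)
$X = 0$ ($X = 1 \left(\left(2 + 5\right) - 7\right) = 1 \left(7 - 7\right) = 1 \cdot 0 = 0$)
$T{\left(M \right)} = -3$ ($T{\left(M \right)} = -3 + 0 = -3$)
$\frac{1}{\left(R{\left(u{\left(s,23 \right)} \right)} - T{\left(-173 \right)}\right) + 1296 \cdot 55} = \frac{1}{\left(\sqrt{2} \sqrt{18} - -3\right) + 1296 \cdot 55} = \frac{1}{\left(\sqrt{2} \cdot 3 \sqrt{2} + 3\right) + 71280} = \frac{1}{\left(6 + 3\right) + 71280} = \frac{1}{9 + 71280} = \frac{1}{71289}$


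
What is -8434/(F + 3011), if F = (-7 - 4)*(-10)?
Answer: -8434/3121 ≈ -2.7023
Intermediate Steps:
F = 110 (F = -11*(-10) = 110)
-8434/(F + 3011) = -8434/(110 + 3011) = -8434/3121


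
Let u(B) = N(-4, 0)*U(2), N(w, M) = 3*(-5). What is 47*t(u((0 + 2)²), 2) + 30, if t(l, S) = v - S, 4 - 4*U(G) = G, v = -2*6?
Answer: -628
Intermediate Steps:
v = -12
N(w, M) = -15
U(G) = 1 - G/4
u(B) = -15/2 (u(B) = -15*(1 - ¼*2) = -15*(1 - ½) = -15*½ = -15/2)
t(l, S) = -12 - S
47*t(u((0 + 2)²), 2) + 30 = 47*(-12 - 1*2) + 30 = 47*(-12 - 2) + 30 = 47*(-14) + 30 = -658 + 30 = -628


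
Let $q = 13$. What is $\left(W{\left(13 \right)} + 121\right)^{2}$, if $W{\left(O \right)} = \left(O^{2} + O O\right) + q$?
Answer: $222784$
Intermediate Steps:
$W{\left(O \right)} = 13 + 2 O^{2}$ ($W{\left(O \right)} = \left(O^{2} + O O\right) + 13 = \left(O^{2} + O^{2}\right) + 13 = 2 O^{2} + 13 = 13 + 2 O^{2}$)
$\left(W{\left(13 \right)} + 121\right)^{2} = \left(\left(13 + 2 \cdot 13^{2}\right) + 121\right)^{2} = \left(\left(13 + 2 \cdot 169\right) + 121\right)^{2} = \left(\left(13 + 338\right) + 121\right)^{2} = \left(351 + 121\right)^{2} = 472^{2} = 222784$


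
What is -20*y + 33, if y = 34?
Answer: -647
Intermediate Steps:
-20*y + 33 = -20*34 + 33 = -680 + 33 = -647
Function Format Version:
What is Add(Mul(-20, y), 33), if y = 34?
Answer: -647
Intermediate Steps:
Add(Mul(-20, y), 33) = Add(Mul(-20, 34), 33) = Add(-680, 33) = -647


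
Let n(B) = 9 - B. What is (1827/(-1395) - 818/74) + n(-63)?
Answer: 342014/5735 ≈ 59.636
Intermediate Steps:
(1827/(-1395) - 818/74) + n(-63) = (1827/(-1395) - 818/74) + (9 - 1*(-63)) = (1827*(-1/1395) - 818*1/74) + (9 + 63) = (-203/155 - 409/37) + 72 = -70906/5735 + 72 = 342014/5735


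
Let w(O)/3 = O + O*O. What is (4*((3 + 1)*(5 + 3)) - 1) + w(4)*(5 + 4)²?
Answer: 4987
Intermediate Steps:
w(O) = 3*O + 3*O² (w(O) = 3*(O + O*O) = 3*(O + O²) = 3*O + 3*O²)
(4*((3 + 1)*(5 + 3)) - 1) + w(4)*(5 + 4)² = (4*((3 + 1)*(5 + 3)) - 1) + (3*4*(1 + 4))*(5 + 4)² = (4*(4*8) - 1) + (3*4*5)*9² = (4*32 - 1) + 60*81 = (128 - 1) + 4860 = 127 + 4860 = 4987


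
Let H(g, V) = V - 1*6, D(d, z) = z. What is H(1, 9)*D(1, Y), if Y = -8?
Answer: -24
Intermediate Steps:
H(g, V) = -6 + V (H(g, V) = V - 6 = -6 + V)
H(1, 9)*D(1, Y) = (-6 + 9)*(-8) = 3*(-8) = -24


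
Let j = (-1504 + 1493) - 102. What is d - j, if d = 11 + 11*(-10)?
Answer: 14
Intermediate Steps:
j = -113 (j = -11 - 102 = -113)
d = -99 (d = 11 - 110 = -99)
d - j = -99 - 1*(-113) = -99 + 113 = 14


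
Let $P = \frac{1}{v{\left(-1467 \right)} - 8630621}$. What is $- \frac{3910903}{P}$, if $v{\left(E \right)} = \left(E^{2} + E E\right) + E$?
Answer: $16926036202730$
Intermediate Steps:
$v{\left(E \right)} = E + 2 E^{2}$ ($v{\left(E \right)} = \left(E^{2} + E^{2}\right) + E = 2 E^{2} + E = E + 2 E^{2}$)
$P = - \frac{1}{4327910}$ ($P = \frac{1}{- 1467 \left(1 + 2 \left(-1467\right)\right) - 8630621} = \frac{1}{- 1467 \left(1 - 2934\right) - 8630621} = \frac{1}{\left(-1467\right) \left(-2933\right) - 8630621} = \frac{1}{4302711 - 8630621} = \frac{1}{-4327910} = - \frac{1}{4327910} \approx -2.3106 \cdot 10^{-7}$)
$- \frac{3910903}{P} = - \frac{3910903}{- \frac{1}{4327910}} = \left(-3910903\right) \left(-4327910\right) = 16926036202730$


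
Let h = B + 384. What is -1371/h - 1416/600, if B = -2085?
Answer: -22028/14175 ≈ -1.5540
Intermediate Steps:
h = -1701 (h = -2085 + 384 = -1701)
-1371/h - 1416/600 = -1371/(-1701) - 1416/600 = -1371*(-1/1701) - 1416*1/600 = 457/567 - 59/25 = -22028/14175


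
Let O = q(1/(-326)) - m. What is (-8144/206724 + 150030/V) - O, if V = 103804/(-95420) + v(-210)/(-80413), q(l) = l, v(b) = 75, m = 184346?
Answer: 409521102837651704987/8797131105136332 ≈ 46552.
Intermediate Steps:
V = -2088586888/1918252115 (V = 103804/(-95420) + 75/(-80413) = 103804*(-1/95420) + 75*(-1/80413) = -25951/23855 - 75/80413 = -2088586888/1918252115 ≈ -1.0888)
O = -60096797/326 (O = 1/(-326) - 1*184346 = -1/326 - 184346 = -60096797/326 ≈ -1.8435e+5)
(-8144/206724 + 150030/V) - O = (-8144/206724 + 150030/(-2088586888/1918252115)) - 1*(-60096797/326) = (-8144*1/206724 + 150030*(-1918252115/2088586888)) + 60096797/326 = (-2036/51681 - 143897682406725/1044293444) + 60096797/326 = -7436778250643406709/53970129479364 + 60096797/326 = 409521102837651704987/8797131105136332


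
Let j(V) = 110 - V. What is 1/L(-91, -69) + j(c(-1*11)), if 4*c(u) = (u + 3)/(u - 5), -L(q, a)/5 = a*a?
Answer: 20924587/190440 ≈ 109.88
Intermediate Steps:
L(q, a) = -5*a² (L(q, a) = -5*a*a = -5*a²)
c(u) = (3 + u)/(4*(-5 + u)) (c(u) = ((u + 3)/(u - 5))/4 = ((3 + u)/(-5 + u))/4 = (3 + u)/(4*(-5 + u)))
1/L(-91, -69) + j(c(-1*11)) = 1/(-5*(-69)²) + (110 - (3 - 1*11)/(4*(-5 - 1*11))) = 1/(-5*4761) + (110 - (3 - 11)/(4*(-5 - 11))) = 1/(-23805) + (110 - (-8)/(4*(-16))) = -1/23805 + (110 - (-1)*(-8)/(4*16)) = -1/23805 + (110 - 1*⅛) = -1/23805 + (110 - ⅛) = -1/23805 + 879/8 = 20924587/190440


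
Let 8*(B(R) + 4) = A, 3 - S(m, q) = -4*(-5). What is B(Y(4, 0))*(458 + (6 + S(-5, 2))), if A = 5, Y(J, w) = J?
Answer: -12069/8 ≈ -1508.6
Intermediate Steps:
S(m, q) = -17 (S(m, q) = 3 - (-4)*(-5) = 3 - 1*20 = 3 - 20 = -17)
B(R) = -27/8 (B(R) = -4 + (⅛)*5 = -4 + 5/8 = -27/8)
B(Y(4, 0))*(458 + (6 + S(-5, 2))) = -27*(458 + (6 - 17))/8 = -27*(458 - 11)/8 = -27/8*447 = -12069/8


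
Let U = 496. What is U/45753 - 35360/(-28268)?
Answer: 407961752/323336451 ≈ 1.2617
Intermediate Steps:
U/45753 - 35360/(-28268) = 496/45753 - 35360/(-28268) = 496*(1/45753) - 35360*(-1/28268) = 496/45753 + 8840/7067 = 407961752/323336451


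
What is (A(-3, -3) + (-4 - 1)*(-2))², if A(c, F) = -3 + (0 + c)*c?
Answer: 256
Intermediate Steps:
A(c, F) = -3 + c² (A(c, F) = -3 + c*c = -3 + c²)
(A(-3, -3) + (-4 - 1)*(-2))² = ((-3 + (-3)²) + (-4 - 1)*(-2))² = ((-3 + 9) - 5*(-2))² = (6 + 10)² = 16² = 256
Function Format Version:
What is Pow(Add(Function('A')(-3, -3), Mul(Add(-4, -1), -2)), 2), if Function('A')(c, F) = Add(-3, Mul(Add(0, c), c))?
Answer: 256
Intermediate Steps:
Function('A')(c, F) = Add(-3, Pow(c, 2)) (Function('A')(c, F) = Add(-3, Mul(c, c)) = Add(-3, Pow(c, 2)))
Pow(Add(Function('A')(-3, -3), Mul(Add(-4, -1), -2)), 2) = Pow(Add(Add(-3, Pow(-3, 2)), Mul(Add(-4, -1), -2)), 2) = Pow(Add(Add(-3, 9), Mul(-5, -2)), 2) = Pow(Add(6, 10), 2) = Pow(16, 2) = 256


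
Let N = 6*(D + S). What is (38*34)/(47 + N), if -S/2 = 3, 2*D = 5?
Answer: 646/13 ≈ 49.692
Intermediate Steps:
D = 5/2 (D = (½)*5 = 5/2 ≈ 2.5000)
S = -6 (S = -2*3 = -6)
N = -21 (N = 6*(5/2 - 6) = 6*(-7/2) = -21)
(38*34)/(47 + N) = (38*34)/(47 - 21) = 1292/26 = 1292*(1/26) = 646/13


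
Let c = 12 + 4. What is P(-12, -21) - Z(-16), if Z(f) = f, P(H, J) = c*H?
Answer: -176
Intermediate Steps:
c = 16
P(H, J) = 16*H
P(-12, -21) - Z(-16) = 16*(-12) - 1*(-16) = -192 + 16 = -176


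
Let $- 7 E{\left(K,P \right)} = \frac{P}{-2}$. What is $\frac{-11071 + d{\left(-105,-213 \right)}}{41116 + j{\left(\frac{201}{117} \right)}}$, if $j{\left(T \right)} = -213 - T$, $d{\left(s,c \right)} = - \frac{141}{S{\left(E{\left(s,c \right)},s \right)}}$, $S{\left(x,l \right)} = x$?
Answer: $- \frac{30629937}{113255650} \approx -0.27045$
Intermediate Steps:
$E{\left(K,P \right)} = \frac{P}{14}$ ($E{\left(K,P \right)} = - \frac{P \frac{1}{-2}}{7} = - \frac{P \left(- \frac{1}{2}\right)}{7} = - \frac{\left(- \frac{1}{2}\right) P}{7} = \frac{P}{14}$)
$d{\left(s,c \right)} = - \frac{1974}{c}$ ($d{\left(s,c \right)} = - \frac{141}{\frac{1}{14} c} = - 141 \frac{14}{c} = - \frac{1974}{c}$)
$\frac{-11071 + d{\left(-105,-213 \right)}}{41116 + j{\left(\frac{201}{117} \right)}} = \frac{-11071 - \frac{1974}{-213}}{41116 - \left(213 + \frac{201}{117}\right)} = \frac{-11071 - - \frac{658}{71}}{41116 - \left(213 + 201 \cdot \frac{1}{117}\right)} = \frac{-11071 + \frac{658}{71}}{41116 - \frac{8374}{39}} = - \frac{785383}{71 \left(41116 - \frac{8374}{39}\right)} = - \frac{785383}{71 \cdot \frac{1595150}{39}} = \left(- \frac{785383}{71}\right) \frac{39}{1595150} = - \frac{30629937}{113255650}$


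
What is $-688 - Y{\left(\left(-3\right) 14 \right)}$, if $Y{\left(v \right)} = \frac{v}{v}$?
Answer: $-689$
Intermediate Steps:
$Y{\left(v \right)} = 1$
$-688 - Y{\left(\left(-3\right) 14 \right)} = -688 - 1 = -689$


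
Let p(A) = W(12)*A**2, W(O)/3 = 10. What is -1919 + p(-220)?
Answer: 1450081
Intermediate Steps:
W(O) = 30 (W(O) = 3*10 = 30)
p(A) = 30*A**2
-1919 + p(-220) = -1919 + 30*(-220)**2 = -1919 + 30*48400 = -1919 + 1452000 = 1450081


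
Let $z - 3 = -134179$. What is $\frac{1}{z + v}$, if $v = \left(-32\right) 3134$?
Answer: $- \frac{1}{234464} \approx -4.265 \cdot 10^{-6}$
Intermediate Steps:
$z = -134176$ ($z = 3 - 134179 = -134176$)
$v = -100288$
$\frac{1}{z + v} = \frac{1}{-134176 - 100288} = \frac{1}{-234464} = - \frac{1}{234464}$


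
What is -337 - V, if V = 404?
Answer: -741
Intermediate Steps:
-337 - V = -337 - 1*404 = -337 - 404 = -741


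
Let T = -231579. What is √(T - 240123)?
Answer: I*√471702 ≈ 686.81*I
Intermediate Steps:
√(T - 240123) = √(-231579 - 240123) = √(-471702) = I*√471702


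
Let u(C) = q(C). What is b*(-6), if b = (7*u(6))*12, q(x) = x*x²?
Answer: -108864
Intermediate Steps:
q(x) = x³
u(C) = C³
b = 18144 (b = (7*6³)*12 = (7*216)*12 = 1512*12 = 18144)
b*(-6) = 18144*(-6) = -108864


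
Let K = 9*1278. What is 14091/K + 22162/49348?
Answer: 39594583/23650029 ≈ 1.6742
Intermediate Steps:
K = 11502
14091/K + 22162/49348 = 14091/11502 + 22162/49348 = 14091*(1/11502) + 22162*(1/49348) = 4697/3834 + 11081/24674 = 39594583/23650029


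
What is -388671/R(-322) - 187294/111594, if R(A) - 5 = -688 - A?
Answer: 21652869220/20142717 ≈ 1075.0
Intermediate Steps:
R(A) = -683 - A (R(A) = 5 + (-688 - A) = -683 - A)
-388671/R(-322) - 187294/111594 = -388671/(-683 - 1*(-322)) - 187294/111594 = -388671/(-683 + 322) - 187294*1/111594 = -388671/(-361) - 93647/55797 = -388671*(-1/361) - 93647/55797 = 388671/361 - 93647/55797 = 21652869220/20142717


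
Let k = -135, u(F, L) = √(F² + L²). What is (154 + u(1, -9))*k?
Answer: -20790 - 135*√82 ≈ -22012.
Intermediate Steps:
(154 + u(1, -9))*k = (154 + √(1² + (-9)²))*(-135) = (154 + √(1 + 81))*(-135) = (154 + √82)*(-135) = -20790 - 135*√82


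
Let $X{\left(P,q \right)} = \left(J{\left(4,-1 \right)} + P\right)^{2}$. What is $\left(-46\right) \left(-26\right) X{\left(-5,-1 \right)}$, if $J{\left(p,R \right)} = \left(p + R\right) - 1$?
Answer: $10764$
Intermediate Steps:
$J{\left(p,R \right)} = -1 + R + p$ ($J{\left(p,R \right)} = \left(R + p\right) - 1 = -1 + R + p$)
$X{\left(P,q \right)} = \left(2 + P\right)^{2}$ ($X{\left(P,q \right)} = \left(\left(-1 - 1 + 4\right) + P\right)^{2} = \left(2 + P\right)^{2}$)
$\left(-46\right) \left(-26\right) X{\left(-5,-1 \right)} = \left(-46\right) \left(-26\right) \left(2 - 5\right)^{2} = 1196 \left(-3\right)^{2} = 1196 \cdot 9 = 10764$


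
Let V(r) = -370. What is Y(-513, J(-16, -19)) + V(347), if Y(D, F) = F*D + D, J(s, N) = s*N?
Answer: -156835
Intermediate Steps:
J(s, N) = N*s
Y(D, F) = D + D*F (Y(D, F) = D*F + D = D + D*F)
Y(-513, J(-16, -19)) + V(347) = -513*(1 - 19*(-16)) - 370 = -513*(1 + 304) - 370 = -513*305 - 370 = -156465 - 370 = -156835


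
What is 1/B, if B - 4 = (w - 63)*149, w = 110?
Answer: 1/7007 ≈ 0.00014271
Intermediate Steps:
B = 7007 (B = 4 + (110 - 63)*149 = 4 + 47*149 = 4 + 7003 = 7007)
1/B = 1/7007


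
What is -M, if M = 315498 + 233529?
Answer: -549027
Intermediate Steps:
M = 549027
-M = -1*549027 = -549027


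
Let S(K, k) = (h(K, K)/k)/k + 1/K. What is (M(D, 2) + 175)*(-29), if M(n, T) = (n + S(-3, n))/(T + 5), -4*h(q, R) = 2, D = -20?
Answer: -83844713/16800 ≈ -4990.8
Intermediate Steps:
h(q, R) = -1/2 (h(q, R) = -1/4*2 = -1/2)
S(K, k) = 1/K - 1/(2*k**2) (S(K, k) = (-1/(2*k))/k + 1/K = -1/(2*k**2) + 1/K = 1/K - 1/(2*k**2))
M(n, T) = (-1/3 + n - 1/(2*n**2))/(5 + T) (M(n, T) = (n + (1/(-3) - 1/(2*n**2)))/(T + 5) = (n + (-1/3 - 1/(2*n**2)))/(5 + T) = (-1/3 + n - 1/(2*n**2))/(5 + T))
(M(D, 2) + 175)*(-29) = ((-1/2 + (-20)**3 - 1/3*(-20)**2)/((-20)**2*(5 + 2)) + 175)*(-29) = ((1/400)*(-1/2 - 8000 - 1/3*400)/7 + 175)*(-29) = ((1/400)*(1/7)*(-1/2 - 8000 - 400/3) + 175)*(-29) = ((1/400)*(1/7)*(-48803/6) + 175)*(-29) = (-48803/16800 + 175)*(-29) = (2891197/16800)*(-29) = -83844713/16800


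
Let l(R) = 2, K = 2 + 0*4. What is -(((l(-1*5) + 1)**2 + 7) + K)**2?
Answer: -324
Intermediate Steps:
K = 2 (K = 2 + 0 = 2)
-(((l(-1*5) + 1)**2 + 7) + K)**2 = -(((2 + 1)**2 + 7) + 2)**2 = -((3**2 + 7) + 2)**2 = -((9 + 7) + 2)**2 = -(16 + 2)**2 = -1*18**2 = -1*324 = -324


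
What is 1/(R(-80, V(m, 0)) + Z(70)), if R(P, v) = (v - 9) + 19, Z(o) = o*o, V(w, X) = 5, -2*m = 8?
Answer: 1/4915 ≈ 0.00020346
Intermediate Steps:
m = -4 (m = -½*8 = -4)
Z(o) = o²
R(P, v) = 10 + v (R(P, v) = (-9 + v) + 19 = 10 + v)
1/(R(-80, V(m, 0)) + Z(70)) = 1/((10 + 5) + 70²) = 1/(15 + 4900) = 1/4915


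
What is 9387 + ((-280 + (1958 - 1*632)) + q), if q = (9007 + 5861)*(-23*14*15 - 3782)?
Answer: -128032783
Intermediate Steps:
q = -128043216 (q = 14868*(-322*15 - 3782) = 14868*(-4830 - 3782) = 14868*(-8612) = -128043216)
9387 + ((-280 + (1958 - 1*632)) + q) = 9387 + ((-280 + (1958 - 1*632)) - 128043216) = 9387 + ((-280 + (1958 - 632)) - 128043216) = 9387 + ((-280 + 1326) - 128043216) = 9387 + (1046 - 128043216) = 9387 - 128042170 = -128032783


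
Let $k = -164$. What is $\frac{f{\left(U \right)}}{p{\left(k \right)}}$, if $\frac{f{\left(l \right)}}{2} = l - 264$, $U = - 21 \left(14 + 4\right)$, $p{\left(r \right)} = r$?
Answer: $\frac{321}{41} \approx 7.8293$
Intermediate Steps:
$U = -378$ ($U = \left(-21\right) 18 = -378$)
$f{\left(l \right)} = -528 + 2 l$ ($f{\left(l \right)} = 2 \left(l - 264\right) = 2 \left(-264 + l\right) = -528 + 2 l$)
$\frac{f{\left(U \right)}}{p{\left(k \right)}} = \frac{-528 + 2 \left(-378\right)}{-164} = \left(-528 - 756\right) \left(- \frac{1}{164}\right) = \left(-1284\right) \left(- \frac{1}{164}\right) = \frac{321}{41}$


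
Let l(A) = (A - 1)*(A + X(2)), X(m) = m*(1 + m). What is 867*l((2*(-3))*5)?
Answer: 645048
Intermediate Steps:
l(A) = (-1 + A)*(6 + A) (l(A) = (A - 1)*(A + 2*(1 + 2)) = (-1 + A)*(A + 2*3) = (-1 + A)*(A + 6) = (-1 + A)*(6 + A))
867*l((2*(-3))*5) = 867*(-6 + ((2*(-3))*5)² + 5*((2*(-3))*5)) = 867*(-6 + (-6*5)² + 5*(-6*5)) = 867*(-6 + (-30)² + 5*(-30)) = 867*(-6 + 900 - 150) = 867*744 = 645048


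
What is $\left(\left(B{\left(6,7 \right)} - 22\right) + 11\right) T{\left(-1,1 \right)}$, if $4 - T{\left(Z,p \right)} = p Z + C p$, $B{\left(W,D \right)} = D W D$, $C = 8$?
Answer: $-849$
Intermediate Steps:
$B{\left(W,D \right)} = W D^{2}$
$T{\left(Z,p \right)} = 4 - 8 p - Z p$ ($T{\left(Z,p \right)} = 4 - \left(p Z + 8 p\right) = 4 - \left(Z p + 8 p\right) = 4 - \left(8 p + Z p\right) = 4 - 8 p - Z p$)
$\left(\left(B{\left(6,7 \right)} - 22\right) + 11\right) T{\left(-1,1 \right)} = \left(\left(6 \cdot 7^{2} - 22\right) + 11\right) \left(4 - 8 - \left(-1\right) 1\right) = \left(\left(6 \cdot 49 - 22\right) + 11\right) \left(4 - 8 + 1\right) = \left(\left(294 - 22\right) + 11\right) \left(-3\right) = \left(272 + 11\right) \left(-3\right) = 283 \left(-3\right) = -849$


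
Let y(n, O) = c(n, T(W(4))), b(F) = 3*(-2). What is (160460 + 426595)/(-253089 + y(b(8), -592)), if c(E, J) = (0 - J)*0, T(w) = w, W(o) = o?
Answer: -195685/84363 ≈ -2.3196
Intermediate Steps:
b(F) = -6
c(E, J) = 0 (c(E, J) = -J*0 = 0)
y(n, O) = 0
(160460 + 426595)/(-253089 + y(b(8), -592)) = (160460 + 426595)/(-253089 + 0) = 587055/(-253089) = 587055*(-1/253089) = -195685/84363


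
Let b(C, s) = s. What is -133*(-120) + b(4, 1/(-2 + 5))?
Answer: 47881/3 ≈ 15960.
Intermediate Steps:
-133*(-120) + b(4, 1/(-2 + 5)) = -133*(-120) + 1/(-2 + 5) = 15960 + 1/3 = 15960 + ⅓ = 47881/3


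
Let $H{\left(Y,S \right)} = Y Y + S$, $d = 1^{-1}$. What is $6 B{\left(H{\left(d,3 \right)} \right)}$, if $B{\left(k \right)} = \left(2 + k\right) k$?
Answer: $144$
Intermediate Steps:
$d = 1$
$H{\left(Y,S \right)} = S + Y^{2}$ ($H{\left(Y,S \right)} = Y^{2} + S = S + Y^{2}$)
$B{\left(k \right)} = k \left(2 + k\right)$
$6 B{\left(H{\left(d,3 \right)} \right)} = 6 \left(3 + 1^{2}\right) \left(2 + \left(3 + 1^{2}\right)\right) = 6 \left(3 + 1\right) \left(2 + \left(3 + 1\right)\right) = 6 \cdot 4 \left(2 + 4\right) = 6 \cdot 4 \cdot 6 = 6 \cdot 24 = 144$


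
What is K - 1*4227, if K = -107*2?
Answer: -4441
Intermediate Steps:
K = -214
K - 1*4227 = -214 - 1*4227 = -214 - 4227 = -4441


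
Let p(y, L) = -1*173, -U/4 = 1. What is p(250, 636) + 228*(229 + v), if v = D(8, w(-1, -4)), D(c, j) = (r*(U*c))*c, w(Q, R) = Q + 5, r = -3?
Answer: 227143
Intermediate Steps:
U = -4 (U = -4*1 = -4)
w(Q, R) = 5 + Q
p(y, L) = -173
D(c, j) = 12*c² (D(c, j) = (-(-12)*c)*c = (12*c)*c = 12*c²)
v = 768 (v = 12*8² = 12*64 = 768)
p(250, 636) + 228*(229 + v) = -173 + 228*(229 + 768) = -173 + 228*997 = -173 + 227316 = 227143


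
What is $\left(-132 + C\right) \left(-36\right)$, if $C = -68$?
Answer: $7200$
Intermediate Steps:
$\left(-132 + C\right) \left(-36\right) = \left(-132 - 68\right) \left(-36\right) = \left(-200\right) \left(-36\right) = 7200$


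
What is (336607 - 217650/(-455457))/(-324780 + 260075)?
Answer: -51103410683/9823448395 ≈ -5.2022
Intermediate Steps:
(336607 - 217650/(-455457))/(-324780 + 260075) = (336607 - 217650*(-1/455457))/(-64705) = (336607 + 72550/151819)*(-1/64705) = (51103410683/151819)*(-1/64705) = -51103410683/9823448395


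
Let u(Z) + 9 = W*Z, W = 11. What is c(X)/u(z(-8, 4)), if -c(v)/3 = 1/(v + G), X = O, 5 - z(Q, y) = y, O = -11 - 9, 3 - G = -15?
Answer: ¾ ≈ 0.75000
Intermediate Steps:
G = 18 (G = 3 - 1*(-15) = 3 + 15 = 18)
O = -20
z(Q, y) = 5 - y
u(Z) = -9 + 11*Z
X = -20
c(v) = -3/(18 + v) (c(v) = -3/(v + 18) = -3/(18 + v))
c(X)/u(z(-8, 4)) = (-3/(18 - 20))/(-9 + 11*(5 - 1*4)) = (-3/(-2))/(-9 + 11*(5 - 4)) = (-3*(-½))/(-9 + 11*1) = 3/(2*(-9 + 11)) = (3/2)/2 = (3/2)*(½) = ¾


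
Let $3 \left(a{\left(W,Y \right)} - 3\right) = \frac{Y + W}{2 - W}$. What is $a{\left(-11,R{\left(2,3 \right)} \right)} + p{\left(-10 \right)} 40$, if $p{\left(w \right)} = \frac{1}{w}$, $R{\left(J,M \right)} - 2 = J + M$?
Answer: $- \frac{43}{39} \approx -1.1026$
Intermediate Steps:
$R{\left(J,M \right)} = 2 + J + M$ ($R{\left(J,M \right)} = 2 + \left(J + M\right) = 2 + J + M$)
$a{\left(W,Y \right)} = 3 + \frac{W + Y}{3 \left(2 - W\right)}$ ($a{\left(W,Y \right)} = 3 + \frac{\left(Y + W\right) \frac{1}{2 - W}}{3} = 3 + \frac{\left(W + Y\right) \frac{1}{2 - W}}{3} = 3 + \frac{\frac{1}{2 - W} \left(W + Y\right)}{3} = 3 + \frac{W + Y}{3 \left(2 - W\right)}$)
$a{\left(-11,R{\left(2,3 \right)} \right)} + p{\left(-10 \right)} 40 = \frac{-18 - \left(2 + 2 + 3\right) + 8 \left(-11\right)}{3 \left(-2 - 11\right)} + \frac{1}{-10} \cdot 40 = \frac{-18 - 7 - 88}{3 \left(-13\right)} - 4 = \frac{1}{3} \left(- \frac{1}{13}\right) \left(-18 - 7 - 88\right) - 4 = \frac{1}{3} \left(- \frac{1}{13}\right) \left(-113\right) - 4 = \frac{113}{39} - 4 = - \frac{43}{39}$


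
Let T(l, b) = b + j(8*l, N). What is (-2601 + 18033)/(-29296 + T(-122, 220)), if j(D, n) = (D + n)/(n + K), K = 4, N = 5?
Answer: -138888/262655 ≈ -0.52878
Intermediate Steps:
j(D, n) = (D + n)/(4 + n) (j(D, n) = (D + n)/(n + 4) = (D + n)/(4 + n))
T(l, b) = 5/9 + b + 8*l/9 (T(l, b) = b + (8*l + 5)/(4 + 5) = b + (5 + 8*l)/9 = b + (5/9 + 8*l/9) = 5/9 + b + 8*l/9)
(-2601 + 18033)/(-29296 + T(-122, 220)) = (-2601 + 18033)/(-29296 + (5/9 + 220 + (8/9)*(-122))) = 15432/(-29296 + (5/9 + 220 - 976/9)) = 15432/(-29296 + 1009/9) = 15432/(-262655/9) = 15432*(-9/262655) = -138888/262655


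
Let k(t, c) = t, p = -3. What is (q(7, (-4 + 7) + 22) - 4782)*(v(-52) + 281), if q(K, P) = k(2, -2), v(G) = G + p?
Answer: -1080280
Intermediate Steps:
v(G) = -3 + G (v(G) = G - 3 = -3 + G)
q(K, P) = 2
(q(7, (-4 + 7) + 22) - 4782)*(v(-52) + 281) = (2 - 4782)*((-3 - 52) + 281) = -4780*(-55 + 281) = -4780*226 = -1080280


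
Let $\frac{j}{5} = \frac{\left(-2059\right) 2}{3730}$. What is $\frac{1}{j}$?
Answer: $- \frac{373}{2059} \approx -0.18116$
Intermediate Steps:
$j = - \frac{2059}{373}$ ($j = 5 \frac{\left(-2059\right) 2}{3730} = 5 \left(\left(-4118\right) \frac{1}{3730}\right) = 5 \left(- \frac{2059}{1865}\right) = - \frac{2059}{373} \approx -5.5201$)
$\frac{1}{j} = \frac{1}{- \frac{2059}{373}} = - \frac{373}{2059}$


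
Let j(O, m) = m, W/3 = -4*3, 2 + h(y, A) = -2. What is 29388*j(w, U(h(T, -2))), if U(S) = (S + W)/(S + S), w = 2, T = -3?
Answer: 146940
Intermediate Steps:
h(y, A) = -4 (h(y, A) = -2 - 2 = -4)
W = -36 (W = 3*(-4*3) = 3*(-12) = -36)
U(S) = (-36 + S)/(2*S) (U(S) = (S - 36)/(S + S) = (-36 + S)/((2*S)) = (-36 + S)*(1/(2*S)) = (-36 + S)/(2*S))
29388*j(w, U(h(T, -2))) = 29388*((1/2)*(-36 - 4)/(-4)) = 29388*((1/2)*(-1/4)*(-40)) = 29388*5 = 146940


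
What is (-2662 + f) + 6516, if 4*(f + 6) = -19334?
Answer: -1971/2 ≈ -985.50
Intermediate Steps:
f = -9679/2 (f = -6 + (1/4)*(-19334) = -6 - 9667/2 = -9679/2 ≈ -4839.5)
(-2662 + f) + 6516 = (-2662 - 9679/2) + 6516 = -15003/2 + 6516 = -1971/2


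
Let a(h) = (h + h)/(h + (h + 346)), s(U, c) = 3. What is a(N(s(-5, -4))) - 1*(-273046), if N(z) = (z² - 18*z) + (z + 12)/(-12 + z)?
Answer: 103484294/379 ≈ 2.7305e+5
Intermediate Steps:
N(z) = z² - 18*z + (12 + z)/(-12 + z) (N(z) = (z² - 18*z) + (12 + z)/(-12 + z) = z² - 18*z + (12 + z)/(-12 + z))
a(h) = 2*h/(346 + 2*h) (a(h) = (2*h)/(h + (346 + h)) = (2*h)/(346 + 2*h) = 2*h/(346 + 2*h))
a(N(s(-5, -4))) - 1*(-273046) = ((12 + 3³ - 30*3² + 217*3)/(-12 + 3))/(173 + (12 + 3³ - 30*3² + 217*3)/(-12 + 3)) - 1*(-273046) = ((12 + 27 - 30*9 + 651)/(-9))/(173 + (12 + 27 - 30*9 + 651)/(-9)) + 273046 = (-(12 + 27 - 270 + 651)/9)/(173 - (12 + 27 - 270 + 651)/9) + 273046 = (-⅑*420)/(173 - ⅑*420) + 273046 = -140/(3*(173 - 140/3)) + 273046 = -140/(3*379/3) + 273046 = -140/3*3/379 + 273046 = -140/379 + 273046 = 103484294/379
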